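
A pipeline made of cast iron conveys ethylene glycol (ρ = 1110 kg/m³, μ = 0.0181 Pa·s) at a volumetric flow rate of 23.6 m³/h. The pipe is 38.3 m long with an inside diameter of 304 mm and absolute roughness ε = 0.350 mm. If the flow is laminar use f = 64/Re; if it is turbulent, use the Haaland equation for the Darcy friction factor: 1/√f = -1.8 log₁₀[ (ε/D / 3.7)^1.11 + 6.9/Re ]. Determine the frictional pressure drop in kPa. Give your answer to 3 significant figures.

ΔP ≈ 0.0217 kPa

Q = 23.6 m³/h = 23.6/3600 = 0.006556 m³/s.
Cross-sectional area A = πD²/4 = π(0.304)²/4 = 0.07258 m²; mean velocity V = Q/A = 0.006556/0.07258 = 0.09032 m/s.
Reynolds number Re = ρVD/μ = 1110 · 0.09032 · 0.304 / 0.0181 = 1684.
Re < 2300 → laminar flow, so f = 64/Re = 64/1684 = 0.03801 (the turbulent correlation is not needed).
Darcy-Weisbach: ΔP = f(L/D)(ρV²/2) = 0.03801·(38.3/0.304)·(1110·0.09032²/2) = 0.03801·126·4.527 = 21.68 Pa.
ΔP = 21.68 Pa = 0.0217 kPa.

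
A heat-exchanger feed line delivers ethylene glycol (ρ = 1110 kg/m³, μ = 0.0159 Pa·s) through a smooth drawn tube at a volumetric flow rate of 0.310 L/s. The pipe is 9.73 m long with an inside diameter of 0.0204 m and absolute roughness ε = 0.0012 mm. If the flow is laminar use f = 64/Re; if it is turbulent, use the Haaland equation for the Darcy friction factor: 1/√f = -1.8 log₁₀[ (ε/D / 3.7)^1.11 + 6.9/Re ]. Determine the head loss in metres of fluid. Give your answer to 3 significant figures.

h_f ≈ 1.04 m

Q = 0.310 L/s = 0.310/1000 = 0.00031 m³/s.
Cross-sectional area A = πD²/4 = π(0.0204)²/4 = 0.0003269 m²; mean velocity V = Q/A = 0.00031/0.0003269 = 0.9484 m/s.
Reynolds number Re = ρVD/μ = 1110 · 0.9484 · 0.0204 / 0.0159 = 1351.
Re < 2300 → laminar flow, so f = 64/Re = 64/1351 = 0.04738 (the turbulent correlation is not needed).
Darcy-Weisbach: ΔP = f(L/D)(ρV²/2) = 0.04738·(9.73/0.0204)·(1110·0.9484²/2) = 0.04738·477·499.2 = 1.128e+04 Pa.
Head loss h_f = ΔP/(ρg) = 1.128e+04/(1110·9.81) = 1.04 m.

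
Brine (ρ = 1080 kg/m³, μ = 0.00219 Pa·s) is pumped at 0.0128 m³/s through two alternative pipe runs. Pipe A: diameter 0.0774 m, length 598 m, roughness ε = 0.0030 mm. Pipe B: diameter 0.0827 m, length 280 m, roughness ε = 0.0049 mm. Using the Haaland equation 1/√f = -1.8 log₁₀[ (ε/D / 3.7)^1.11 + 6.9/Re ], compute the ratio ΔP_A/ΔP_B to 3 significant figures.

ΔP_A/ΔP_B ≈ 2.92

Pipe A: V = Q/A = 0.0128/0.004705 = 2.72 m/s; Re = 1.038e+05; ε/D = 3.88e-05; Haaland → f = 0.01785; ΔP_A = f(L/D)(ρV²/2) = 5.511e+05 Pa.
Pipe B: V = Q/A = 0.0128/0.005372 = 2.383 m/s; Re = 9.718e+04; ε/D = 5.93e-05; Haaland → f = 0.01818; ΔP_B = f(L/D)(ρV²/2) = 1.887e+05 Pa.
ΔP_A/ΔP_B = 5.511e+05/1.887e+05 = 2.92.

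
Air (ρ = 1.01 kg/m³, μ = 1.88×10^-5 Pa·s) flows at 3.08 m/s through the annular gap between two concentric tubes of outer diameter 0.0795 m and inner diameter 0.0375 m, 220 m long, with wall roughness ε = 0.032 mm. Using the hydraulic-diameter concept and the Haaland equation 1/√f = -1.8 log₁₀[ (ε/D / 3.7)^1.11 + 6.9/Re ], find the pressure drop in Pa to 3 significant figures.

Hydraulic diameter D_h = 4A/P = D_o - D_i = 0.0795 - 0.0375 = 0.042 m.
Re = ρVD_h/μ = 1.01·3.08·0.042/1.88e-05 = 6950.
ε/D_h = 3.2e-05/0.042 = 0.000762; Haaland gives 1/√f = -1.8 log₁₀[8.09e-05+0.000993] = 5.344, so f = 0.03501.
ΔP = f(L/D_h)(ρV²/2) = 0.03501·220/0.042·4.791 = 878.6 Pa.

ΔP ≈ 879 Pa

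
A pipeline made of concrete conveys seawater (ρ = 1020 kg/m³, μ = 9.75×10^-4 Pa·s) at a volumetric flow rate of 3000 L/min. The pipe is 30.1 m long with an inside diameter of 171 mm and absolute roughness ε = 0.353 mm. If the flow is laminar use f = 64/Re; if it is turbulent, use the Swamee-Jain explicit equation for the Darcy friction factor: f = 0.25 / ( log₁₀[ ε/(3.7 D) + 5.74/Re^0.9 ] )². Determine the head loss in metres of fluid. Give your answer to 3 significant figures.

h_f ≈ 1.03 m

Q = 3000 L/min = 3000/60000 = 0.05 m³/s.
Cross-sectional area A = πD²/4 = π(0.171)²/4 = 0.02297 m²; mean velocity V = Q/A = 0.05/0.02297 = 2.177 m/s.
Reynolds number Re = ρVD/μ = 1020 · 2.177 · 0.171 / 0.000975 = 3.895e+05.
Re > 4000 → turbulent. Relative roughness ε/D = 0.000353/0.171 = 0.00206. Swamee-Jain: f = 0.25/(log₁₀[0.00206/3.7 + 5.74/3.895e+05^0.9])² = 0.25/(log₁₀[0.000558 + 5.34e-05])² = 0.25/(-3.214)² = 0.02421.
Darcy-Weisbach: ΔP = f(L/D)(ρV²/2) = 0.02421·(30.1/0.171)·(1020·2.177²/2) = 0.02421·176·2417 = 1.03e+04 Pa.
Head loss h_f = ΔP/(ρg) = 1.03e+04/(1020·9.81) = 1.03 m.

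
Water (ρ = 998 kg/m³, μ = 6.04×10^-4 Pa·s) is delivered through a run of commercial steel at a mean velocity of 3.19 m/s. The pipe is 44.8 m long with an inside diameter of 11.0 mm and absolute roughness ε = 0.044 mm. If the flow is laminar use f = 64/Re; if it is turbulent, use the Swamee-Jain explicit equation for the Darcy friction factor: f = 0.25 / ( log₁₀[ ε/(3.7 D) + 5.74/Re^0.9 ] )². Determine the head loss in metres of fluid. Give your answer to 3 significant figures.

Reynolds number Re = ρVD/μ = 998 · 3.19 · 0.011 / 0.000604 = 5.798e+04.
Re > 4000 → turbulent. Relative roughness ε/D = 4.4e-05/0.011 = 0.004. Swamee-Jain: f = 0.25/(log₁₀[0.004/3.7 + 5.74/5.798e+04^0.9])² = 0.25/(log₁₀[0.00108 + 0.000296])² = 0.25/(-2.861)² = 0.03054.
Darcy-Weisbach: ΔP = f(L/D)(ρV²/2) = 0.03054·(44.8/0.011)·(998·3.19²/2) = 0.03054·4073·5078 = 6.317e+05 Pa.
Head loss h_f = ΔP/(ρg) = 6.317e+05/(998·9.81) = 64.5 m.

h_f ≈ 64.5 m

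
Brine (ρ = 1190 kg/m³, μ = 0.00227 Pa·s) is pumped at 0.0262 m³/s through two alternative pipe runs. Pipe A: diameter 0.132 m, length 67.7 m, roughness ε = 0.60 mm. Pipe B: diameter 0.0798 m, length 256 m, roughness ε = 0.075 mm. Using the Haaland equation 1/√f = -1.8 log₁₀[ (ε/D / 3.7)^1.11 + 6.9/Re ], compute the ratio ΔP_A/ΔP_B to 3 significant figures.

ΔP_A/ΔP_B ≈ 0.0314

Pipe A: V = Q/A = 0.0262/0.01368 = 1.915 m/s; Re = 1.325e+05; ε/D = 0.00455; Haaland → f = 0.03026; ΔP_A = f(L/D)(ρV²/2) = 3.384e+04 Pa.
Pipe B: V = Q/A = 0.0262/0.005001 = 5.238 m/s; Re = 2.191e+05; ε/D = 0.00094; Haaland → f = 0.02057; ΔP_B = f(L/D)(ρV²/2) = 1.077e+06 Pa.
ΔP_A/ΔP_B = 3.384e+04/1.077e+06 = 0.0314.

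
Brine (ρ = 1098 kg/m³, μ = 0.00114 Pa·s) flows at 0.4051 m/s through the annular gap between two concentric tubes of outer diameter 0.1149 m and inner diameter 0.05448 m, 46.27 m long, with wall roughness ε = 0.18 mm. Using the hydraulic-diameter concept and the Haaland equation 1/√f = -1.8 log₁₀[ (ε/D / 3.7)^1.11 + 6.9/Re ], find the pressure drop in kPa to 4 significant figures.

Hydraulic diameter D_h = 4A/P = D_o - D_i = 0.1149 - 0.05448 = 0.06042 m.
Re = ρVD_h/μ = 1098·0.4051·0.06042/0.00114 = 2.357e+04.
ε/D_h = 0.00018/0.06042 = 0.00298; Haaland gives 1/√f = -1.8 log₁₀[0.000368+0.000293] = 5.724, so f = 0.03052.
ΔP = f(L/D_h)(ρV²/2) = 0.03052·46.27/0.06042·90.09 = 2106 Pa.
ΔP = 2.106 kPa.

ΔP ≈ 2.106 kPa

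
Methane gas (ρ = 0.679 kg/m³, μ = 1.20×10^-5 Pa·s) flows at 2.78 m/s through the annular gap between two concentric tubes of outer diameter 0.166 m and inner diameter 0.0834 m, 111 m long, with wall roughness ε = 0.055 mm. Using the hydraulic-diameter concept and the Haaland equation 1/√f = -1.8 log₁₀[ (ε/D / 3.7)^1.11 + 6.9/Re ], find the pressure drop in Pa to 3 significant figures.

Hydraulic diameter D_h = 4A/P = D_o - D_i = 0.166 - 0.0834 = 0.0826 m.
Re = ρVD_h/μ = 0.679·2.78·0.0826/1.2e-05 = 1.299e+04.
ε/D_h = 5.5e-05/0.0826 = 0.000666; Haaland gives 1/√f = -1.8 log₁₀[6.97e-05+0.000531] = 5.798, so f = 0.02974.
ΔP = f(L/D_h)(ρV²/2) = 0.02974·111/0.0826·2.624 = 104.9 Pa.

ΔP ≈ 105 Pa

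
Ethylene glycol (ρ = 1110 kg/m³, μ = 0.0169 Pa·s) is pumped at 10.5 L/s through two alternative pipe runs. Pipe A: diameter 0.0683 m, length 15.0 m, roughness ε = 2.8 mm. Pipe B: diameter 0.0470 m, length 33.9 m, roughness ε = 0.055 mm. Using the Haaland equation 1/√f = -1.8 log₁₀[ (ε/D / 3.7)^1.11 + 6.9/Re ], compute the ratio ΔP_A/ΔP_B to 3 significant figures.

Pipe A: V = Q/A = 0.0105/0.003664 = 2.866 m/s; Re = 1.286e+04; ε/D = 0.041; Haaland → f = 0.06756; ΔP_A = f(L/D)(ρV²/2) = 6.764e+04 Pa.
Pipe B: V = Q/A = 0.0105/0.001735 = 6.052 m/s; Re = 1.868e+04; ε/D = 0.00117; Haaland → f = 0.02832; ΔP_B = f(L/D)(ρV²/2) = 4.152e+05 Pa.
ΔP_A/ΔP_B = 6.764e+04/4.152e+05 = 0.163.

ΔP_A/ΔP_B ≈ 0.163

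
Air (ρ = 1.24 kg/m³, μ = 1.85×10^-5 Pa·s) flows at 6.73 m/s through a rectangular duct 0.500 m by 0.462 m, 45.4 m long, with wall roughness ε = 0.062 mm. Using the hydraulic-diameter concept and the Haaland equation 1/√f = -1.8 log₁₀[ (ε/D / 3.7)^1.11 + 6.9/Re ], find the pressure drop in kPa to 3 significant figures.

ΔP ≈ 0.0430 kPa

Hydraulic diameter D_h = 4A/P = 4·(0.5·0.462)/(2·(0.5+0.462)) = 0.924/1.924 = 0.4802 m.
Re = ρVD_h/μ = 1.24·6.73·0.4802/1.85e-05 = 2.166e+05.
ε/D_h = 6.2e-05/0.4802 = 0.000129; Haaland gives 1/√f = -1.8 log₁₀[1.13e-05+3.19e-05] = 7.857, so f = 0.0162.
ΔP = f(L/D_h)(ρV²/2) = 0.0162·45.4/0.4802·28.08 = 43 Pa.
ΔP = 0.0430 kPa.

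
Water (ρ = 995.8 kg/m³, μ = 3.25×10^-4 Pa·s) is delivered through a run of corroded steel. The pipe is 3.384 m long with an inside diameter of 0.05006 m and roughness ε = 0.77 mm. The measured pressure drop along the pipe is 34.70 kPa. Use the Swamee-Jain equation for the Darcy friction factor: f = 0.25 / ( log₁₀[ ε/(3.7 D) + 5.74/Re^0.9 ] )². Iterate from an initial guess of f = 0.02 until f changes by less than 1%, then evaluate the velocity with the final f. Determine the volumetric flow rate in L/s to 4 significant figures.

Rearranging Darcy-Weisbach: V = √(2·ΔP·D/(f·L·ρ)). With ε/D = 0.00077/0.05006 = 0.0154, iterate starting from f = 0.02:
  f = 0.02 → V = √(2·3.47e+04·0.05006/(0.02·3.384·995.8)) = 7.18 m/s; Re = ρVD/μ = 1.101e+06; f → 0.04417
  f = 0.04417 → V = 4.831 m/s; Re = 7.41e+05; f → 0.04421
Converged (Δf/f < 1%). With the final f = 0.04421: V = √(2·3.47e+04·0.05006/(0.04421·3.384·995.8)) = 4.829 m/s.
Q = V·A = 4.829·(π/4·0.05006²) = 0.009505 m³/s = 9.505 L/s.

Q ≈ 9.505 L/s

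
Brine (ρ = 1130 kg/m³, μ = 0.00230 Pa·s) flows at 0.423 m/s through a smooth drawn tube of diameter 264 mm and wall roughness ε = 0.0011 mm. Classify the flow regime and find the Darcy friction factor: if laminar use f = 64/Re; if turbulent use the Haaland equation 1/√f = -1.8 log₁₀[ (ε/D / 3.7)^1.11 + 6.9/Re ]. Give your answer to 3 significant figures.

f ≈ 0.0203

Re = ρVD/μ = 1130·0.423·0.264/0.0023 = 5.486e+04.
Re > 4000 → turbulent. ε/D = 1.1e-06/0.264 = 4.17e-06; Haaland: 1/√f = -1.8 log₁₀[2.5e-07 + 0.000126] = 7.019, so f = 0.0203.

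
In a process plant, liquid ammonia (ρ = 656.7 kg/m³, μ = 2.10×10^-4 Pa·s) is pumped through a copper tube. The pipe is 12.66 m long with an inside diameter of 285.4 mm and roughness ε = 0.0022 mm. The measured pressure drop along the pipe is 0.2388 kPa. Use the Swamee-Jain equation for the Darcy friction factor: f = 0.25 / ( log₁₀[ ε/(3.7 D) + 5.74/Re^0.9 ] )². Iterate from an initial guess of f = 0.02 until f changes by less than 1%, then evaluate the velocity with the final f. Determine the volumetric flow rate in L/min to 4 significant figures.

Q ≈ 4544 L/min

Rearranging Darcy-Weisbach: V = √(2·ΔP·D/(f·L·ρ)). With ε/D = 2.2e-06/0.2854 = 7.71e-06, iterate starting from f = 0.02:
  f = 0.02 → V = √(2·238.8·0.2854/(0.02·12.66·656.7)) = 0.9054 m/s; Re = ρVD/μ = 8.081e+05; f → 0.0122
  f = 0.0122 → V = 1.159 m/s; Re = 1.035e+06; f → 0.01174
  f = 0.01174 → V = 1.182 m/s; Re = 1.055e+06; f → 0.0117
Converged (Δf/f < 1%). With the final f = 0.0117: V = √(2·238.8·0.2854/(0.0117·12.66·656.7)) = 1.184 m/s.
Q = V·A = 1.184·(π/4·0.2854²) = 0.07573 m³/s = 4544 L/min.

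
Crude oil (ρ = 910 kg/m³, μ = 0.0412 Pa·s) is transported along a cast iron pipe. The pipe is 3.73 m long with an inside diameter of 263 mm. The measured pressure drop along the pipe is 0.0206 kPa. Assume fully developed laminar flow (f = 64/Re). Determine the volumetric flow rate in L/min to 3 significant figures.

Q ≈ 944 L/min

For laminar flow, f = 64/Re with Re = ρVD/μ, so Darcy-Weisbach reduces to ΔP = 32μLV/D². Solving for V: V = ΔP·D²/(32μL) = 20.6·(0.263)²/(32·0.0412·3.73) = 0.2897 m/s.
Check: Re = ρVD/μ = 910·0.2897·0.263/0.0412 = 1683 < 2300, so the laminar assumption holds.
Q = V·A = 0.2897·(π/4·0.263²) = 0.01574 m³/s = 944 L/min.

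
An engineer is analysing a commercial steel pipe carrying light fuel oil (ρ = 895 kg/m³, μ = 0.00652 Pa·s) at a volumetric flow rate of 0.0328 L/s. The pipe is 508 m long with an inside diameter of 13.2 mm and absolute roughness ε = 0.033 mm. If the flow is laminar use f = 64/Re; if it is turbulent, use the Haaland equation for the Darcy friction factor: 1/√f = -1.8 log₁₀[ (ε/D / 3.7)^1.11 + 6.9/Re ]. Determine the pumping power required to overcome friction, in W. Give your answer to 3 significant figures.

P ≈ 4.78 W

Q = 0.0328 L/s = 0.0328/1000 = 3.28e-05 m³/s.
Cross-sectional area A = πD²/4 = π(0.0132)²/4 = 0.0001368 m²; mean velocity V = Q/A = 3.28e-05/0.0001368 = 0.2397 m/s.
Reynolds number Re = ρVD/μ = 895 · 0.2397 · 0.0132 / 0.00652 = 434.3.
Re < 2300 → laminar flow, so f = 64/Re = 64/434.3 = 0.1474 (the turbulent correlation is not needed).
Darcy-Weisbach: ΔP = f(L/D)(ρV²/2) = 0.1474·(508/0.0132)·(895·0.2397²/2) = 0.1474·3.848e+04·25.71 = 1.458e+05 Pa.
Pumping power P = QΔP = 3.28e-05·1.458e+05 = 4.782 W = 4.78 W.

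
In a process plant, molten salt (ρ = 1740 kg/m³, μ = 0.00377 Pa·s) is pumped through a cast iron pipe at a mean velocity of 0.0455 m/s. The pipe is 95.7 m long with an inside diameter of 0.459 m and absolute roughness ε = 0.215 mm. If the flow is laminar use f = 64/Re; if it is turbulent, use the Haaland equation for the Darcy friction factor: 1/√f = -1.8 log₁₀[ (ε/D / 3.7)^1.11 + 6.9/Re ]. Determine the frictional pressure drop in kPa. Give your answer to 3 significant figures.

Reynolds number Re = ρVD/μ = 1740 · 0.0455 · 0.459 / 0.00377 = 9639.
Re > 4000 → turbulent. Relative roughness ε/D = 0.000215/0.459 = 0.000468. Haaland: 1/√f = -1.8 log₁₀[(0.000468/3.7)^1.11 + 6.9/9639] = -1.8 log₁₀[4.72e-05 + 0.000716] = 5.611, so f = 0.03176.
Darcy-Weisbach: ΔP = f(L/D)(ρV²/2) = 0.03176·(95.7/0.459)·(1740·0.0455²/2) = 0.03176·208.5·1.801 = 11.93 Pa.
ΔP = 11.93 Pa = 0.0119 kPa.

ΔP ≈ 0.0119 kPa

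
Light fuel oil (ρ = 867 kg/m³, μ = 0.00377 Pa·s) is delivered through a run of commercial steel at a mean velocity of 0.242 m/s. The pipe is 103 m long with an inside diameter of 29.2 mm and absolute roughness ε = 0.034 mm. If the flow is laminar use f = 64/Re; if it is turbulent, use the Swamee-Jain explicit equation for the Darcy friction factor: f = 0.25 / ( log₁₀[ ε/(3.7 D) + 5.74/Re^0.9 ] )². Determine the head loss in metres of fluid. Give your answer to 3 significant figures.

Reynolds number Re = ρVD/μ = 867 · 0.242 · 0.0292 / 0.00377 = 1625.
Re < 2300 → laminar flow, so f = 64/Re = 64/1625 = 0.03938 (the turbulent correlation is not needed).
Darcy-Weisbach: ΔP = f(L/D)(ρV²/2) = 0.03938·(103/0.0292)·(867·0.242²/2) = 0.03938·3527·25.39 = 3527 Pa.
Head loss h_f = ΔP/(ρg) = 3527/(867·9.81) = 0.415 m.

h_f ≈ 0.415 m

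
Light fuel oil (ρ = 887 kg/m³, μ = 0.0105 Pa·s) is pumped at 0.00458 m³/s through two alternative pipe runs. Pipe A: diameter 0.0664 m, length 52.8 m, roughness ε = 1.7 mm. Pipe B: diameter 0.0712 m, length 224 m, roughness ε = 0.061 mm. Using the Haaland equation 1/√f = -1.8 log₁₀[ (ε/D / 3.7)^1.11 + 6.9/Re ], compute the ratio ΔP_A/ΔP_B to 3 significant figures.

ΔP_A/ΔP_B ≈ 0.551

Pipe A: V = Q/A = 0.00458/0.003463 = 1.323 m/s; Re = 7419; ε/D = 0.0256; Haaland → f = 0.058; ΔP_A = f(L/D)(ρV²/2) = 3.578e+04 Pa.
Pipe B: V = Q/A = 0.00458/0.003982 = 1.15 m/s; Re = 6919; ε/D = 0.000857; Haaland → f = 0.03516; ΔP_B = f(L/D)(ρV²/2) = 6.492e+04 Pa.
ΔP_A/ΔP_B = 3.578e+04/6.492e+04 = 0.551.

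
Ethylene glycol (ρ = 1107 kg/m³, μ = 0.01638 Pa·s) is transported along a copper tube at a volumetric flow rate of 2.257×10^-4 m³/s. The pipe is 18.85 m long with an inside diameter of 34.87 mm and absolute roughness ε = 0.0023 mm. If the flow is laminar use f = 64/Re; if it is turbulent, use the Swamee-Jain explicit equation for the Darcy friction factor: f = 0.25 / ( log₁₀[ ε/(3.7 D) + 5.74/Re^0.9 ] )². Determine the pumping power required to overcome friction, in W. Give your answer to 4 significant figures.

Cross-sectional area A = πD²/4 = π(0.03487)²/4 = 0.000955 m²; mean velocity V = Q/A = 0.0002257/0.000955 = 0.2363 m/s.
Reynolds number Re = ρVD/μ = 1107 · 0.2363 · 0.03487 / 0.0164 = 557.
Re < 2300 → laminar flow, so f = 64/Re = 64/557 = 0.1149 (the turbulent correlation is not needed).
Darcy-Weisbach: ΔP = f(L/D)(ρV²/2) = 0.1149·(18.85/0.03487)·(1107·0.2363²/2) = 0.1149·540.6·30.92 = 1920 Pa.
Pumping power P = QΔP = 0.0002257·1920 = 0.43345 W = 0.4335 W.

P ≈ 0.4335 W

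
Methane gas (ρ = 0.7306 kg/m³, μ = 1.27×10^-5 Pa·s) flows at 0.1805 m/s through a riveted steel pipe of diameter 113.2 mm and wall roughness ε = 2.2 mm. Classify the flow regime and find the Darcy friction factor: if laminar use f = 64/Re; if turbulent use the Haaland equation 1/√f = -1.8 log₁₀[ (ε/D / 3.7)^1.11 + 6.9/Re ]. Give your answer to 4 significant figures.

Re = ρVD/μ = 0.7306·0.1805·0.1132/1.27e-05 = 1175.
Re < 2300 → laminar, so f = 64/Re = 0.05445 (roughness is irrelevant in laminar flow).

f ≈ 0.05445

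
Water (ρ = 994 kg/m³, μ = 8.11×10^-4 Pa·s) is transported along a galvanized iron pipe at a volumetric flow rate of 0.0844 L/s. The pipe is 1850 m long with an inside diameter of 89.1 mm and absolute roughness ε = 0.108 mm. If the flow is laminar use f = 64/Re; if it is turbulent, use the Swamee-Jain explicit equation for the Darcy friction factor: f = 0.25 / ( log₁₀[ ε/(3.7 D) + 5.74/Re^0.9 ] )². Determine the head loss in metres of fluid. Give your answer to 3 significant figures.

Q = 0.0844 L/s = 0.0844/1000 = 8.44e-05 m³/s.
Cross-sectional area A = πD²/4 = π(0.0891)²/4 = 0.006235 m²; mean velocity V = Q/A = 8.44e-05/0.006235 = 0.01354 m/s.
Reynolds number Re = ρVD/μ = 994 · 0.01354 · 0.0891 / 0.000811 = 1478.
Re < 2300 → laminar flow, so f = 64/Re = 64/1478 = 0.0433 (the turbulent correlation is not needed).
Darcy-Weisbach: ΔP = f(L/D)(ρV²/2) = 0.0433·(1850/0.0891)·(994·0.01354²/2) = 0.0433·2.076e+04·0.09106 = 81.86 Pa.
Head loss h_f = ΔP/(ρg) = 81.86/(994·9.81) = 0.00840 m.

h_f ≈ 0.00840 m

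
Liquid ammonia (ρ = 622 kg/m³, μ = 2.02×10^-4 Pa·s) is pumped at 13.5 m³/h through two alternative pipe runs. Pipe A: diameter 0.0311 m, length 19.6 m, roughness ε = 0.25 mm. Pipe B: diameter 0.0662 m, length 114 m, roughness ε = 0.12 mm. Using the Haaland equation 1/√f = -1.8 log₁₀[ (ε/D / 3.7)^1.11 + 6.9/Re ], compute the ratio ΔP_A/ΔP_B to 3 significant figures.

Pipe A: V = Q/A = 0.00375/0.0007596 = 4.937 m/s; Re = 4.727e+05; ε/D = 0.00804; Haaland → f = 0.03546; ΔP_A = f(L/D)(ρV²/2) = 1.694e+05 Pa.
Pipe B: V = Q/A = 0.00375/0.003442 = 1.089 m/s; Re = 2.221e+05; ε/D = 0.00181; Haaland → f = 0.02362; ΔP_B = f(L/D)(ρV²/2) = 1.502e+04 Pa.
ΔP_A/ΔP_B = 1.694e+05/1.502e+04 = 11.3.

ΔP_A/ΔP_B ≈ 11.3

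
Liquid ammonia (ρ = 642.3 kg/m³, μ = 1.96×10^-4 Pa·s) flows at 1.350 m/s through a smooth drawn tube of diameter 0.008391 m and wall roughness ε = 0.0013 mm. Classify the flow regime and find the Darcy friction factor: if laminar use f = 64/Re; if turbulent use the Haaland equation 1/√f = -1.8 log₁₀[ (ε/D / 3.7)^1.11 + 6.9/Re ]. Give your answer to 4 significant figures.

f ≈ 0.02255

Re = ρVD/μ = 642.3·1.35·0.008391/0.000196 = 3.712e+04.
Re > 4000 → turbulent. ε/D = 1.3e-06/0.008391 = 0.000155; Haaland: 1/√f = -1.8 log₁₀[1.38e-05 + 0.000186] = 6.659, so f = 0.02255.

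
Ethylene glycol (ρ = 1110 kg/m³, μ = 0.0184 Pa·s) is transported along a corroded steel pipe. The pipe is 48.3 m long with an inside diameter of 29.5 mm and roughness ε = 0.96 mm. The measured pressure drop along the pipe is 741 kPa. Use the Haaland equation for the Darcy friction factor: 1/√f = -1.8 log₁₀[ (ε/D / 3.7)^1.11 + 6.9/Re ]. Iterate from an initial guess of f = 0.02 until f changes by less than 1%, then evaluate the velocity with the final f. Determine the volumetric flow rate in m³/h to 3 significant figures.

Q ≈ 8.80 m³/h

Rearranging Darcy-Weisbach: V = √(2·ΔP·D/(f·L·ρ)). With ε/D = 0.00096/0.0295 = 0.0325, iterate starting from f = 0.02:
  f = 0.02 → V = √(2·7.41e+05·0.0295/(0.02·48.3·1110)) = 6.385 m/s; Re = ρVD/μ = 1.136e+04; f → 0.06183
  f = 0.06183 → V = 3.631 m/s; Re = 6463; f → 0.0637
  f = 0.0637 → V = 3.578 m/s; Re = 6367; f → 0.06377
Converged (Δf/f < 1%). With the final f = 0.06377: V = √(2·7.41e+05·0.0295/(0.06377·48.3·1110)) = 3.576 m/s.
Q = V·A = 3.576·(π/4·0.0295²) = 0.002444 m³/s = 8.80 m³/h.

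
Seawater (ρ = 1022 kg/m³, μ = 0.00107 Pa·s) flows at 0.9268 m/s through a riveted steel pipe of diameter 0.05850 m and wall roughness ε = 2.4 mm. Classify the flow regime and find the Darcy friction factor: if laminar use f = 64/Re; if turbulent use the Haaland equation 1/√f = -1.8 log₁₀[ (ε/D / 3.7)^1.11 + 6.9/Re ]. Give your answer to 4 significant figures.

Re = ρVD/μ = 1022·0.9268·0.0585/0.00107 = 5.179e+04.
Re > 4000 → turbulent. ε/D = 0.0024/0.0585 = 0.041; Haaland: 1/√f = -1.8 log₁₀[0.00676 + 0.000133] = 3.891, so f = 0.06605.

f ≈ 0.06605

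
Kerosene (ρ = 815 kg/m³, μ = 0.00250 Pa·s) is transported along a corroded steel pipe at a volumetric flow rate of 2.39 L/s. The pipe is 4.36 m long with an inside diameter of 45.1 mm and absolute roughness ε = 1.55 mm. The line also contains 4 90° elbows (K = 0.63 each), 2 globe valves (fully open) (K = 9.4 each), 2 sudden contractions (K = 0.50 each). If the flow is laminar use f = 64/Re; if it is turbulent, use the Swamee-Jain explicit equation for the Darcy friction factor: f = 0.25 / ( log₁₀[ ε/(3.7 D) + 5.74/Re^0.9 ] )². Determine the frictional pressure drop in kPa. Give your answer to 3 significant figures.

Q = 2.39 L/s = 2.39/1000 = 0.00239 m³/s.
Cross-sectional area A = πD²/4 = π(0.0451)²/4 = 0.001598 m²; mean velocity V = Q/A = 0.00239/0.001598 = 1.496 m/s.
Reynolds number Re = ρVD/μ = 815 · 1.496 · 0.0451 / 0.0025 = 2.2e+04.
Re > 4000 → turbulent. Relative roughness ε/D = 0.00155/0.0451 = 0.0344. Swamee-Jain: f = 0.25/(log₁₀[0.0344/3.7 + 5.74/2.2e+04^0.9])² = 0.25/(log₁₀[0.00929 + 0.000709])² = 0.25/(-2)² = 0.06249.
Total minor-loss coefficient ΣK = 4·0.63 + 2·9.4 + 2·0.5 = 22.3.
ΔP = [f·L/D + ΣK]·(ρV²/2) = [0.06249·4.36/0.0451 + 22.3]·(815·1.496²/2) = [6.042 + 22.3]·912.1 = 2.587e+04 Pa.
ΔP = 2.587e+04 Pa = 25.9 kPa.

ΔP ≈ 25.9 kPa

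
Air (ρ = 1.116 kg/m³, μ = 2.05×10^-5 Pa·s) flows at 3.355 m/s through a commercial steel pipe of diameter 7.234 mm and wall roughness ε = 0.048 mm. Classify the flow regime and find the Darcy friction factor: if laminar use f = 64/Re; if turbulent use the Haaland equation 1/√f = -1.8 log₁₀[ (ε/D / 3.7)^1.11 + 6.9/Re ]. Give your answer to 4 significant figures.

f ≈ 0.04844

Re = ρVD/μ = 1.116·3.355·0.007234/2.05e-05 = 1321.
Re < 2300 → laminar, so f = 64/Re = 0.04844 (roughness is irrelevant in laminar flow).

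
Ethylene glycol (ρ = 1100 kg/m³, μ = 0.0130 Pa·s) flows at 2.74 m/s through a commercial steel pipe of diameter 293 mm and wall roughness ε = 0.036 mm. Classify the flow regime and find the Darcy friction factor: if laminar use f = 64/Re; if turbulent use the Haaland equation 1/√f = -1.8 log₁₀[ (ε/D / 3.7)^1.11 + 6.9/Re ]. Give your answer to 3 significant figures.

f ≈ 0.0198

Re = ρVD/μ = 1100·2.74·0.293/0.013 = 6.793e+04.
Re > 4000 → turbulent. ε/D = 3.6e-05/0.293 = 0.000123; Haaland: 1/√f = -1.8 log₁₀[1.07e-05 + 0.000102] = 7.11, so f = 0.01978.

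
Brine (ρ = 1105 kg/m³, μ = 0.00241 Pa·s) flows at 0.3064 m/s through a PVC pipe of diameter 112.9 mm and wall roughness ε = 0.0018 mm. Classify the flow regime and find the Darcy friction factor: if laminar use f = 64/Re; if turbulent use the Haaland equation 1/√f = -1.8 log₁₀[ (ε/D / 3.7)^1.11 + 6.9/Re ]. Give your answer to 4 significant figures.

Re = ρVD/μ = 1105·0.3064·0.1129/0.00241 = 1.586e+04.
Re > 4000 → turbulent. ε/D = 1.8e-06/0.1129 = 1.59e-05; Haaland: 1/√f = -1.8 log₁₀[1.11e-06 + 0.000435] = 6.049, so f = 0.02733.

f ≈ 0.02733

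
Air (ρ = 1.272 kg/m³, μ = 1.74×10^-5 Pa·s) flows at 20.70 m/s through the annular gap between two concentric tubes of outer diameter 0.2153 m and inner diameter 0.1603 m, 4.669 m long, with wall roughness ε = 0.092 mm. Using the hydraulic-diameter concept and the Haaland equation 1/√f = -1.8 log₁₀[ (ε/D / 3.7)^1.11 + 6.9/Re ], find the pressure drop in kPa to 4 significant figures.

Hydraulic diameter D_h = 4A/P = D_o - D_i = 0.2153 - 0.1603 = 0.055 m.
Re = ρVD_h/μ = 1.272·20.7·0.055/1.74e-05 = 8.323e+04.
ε/D_h = 9.2e-05/0.055 = 0.00167; Haaland gives 1/√f = -1.8 log₁₀[0.000194+8.29e-05] = 6.404, so f = 0.02438.
ΔP = f(L/D_h)(ρV²/2) = 0.02438·4.669/0.055·272.5 = 564 Pa.
ΔP = 0.5640 kPa.

ΔP ≈ 0.5640 kPa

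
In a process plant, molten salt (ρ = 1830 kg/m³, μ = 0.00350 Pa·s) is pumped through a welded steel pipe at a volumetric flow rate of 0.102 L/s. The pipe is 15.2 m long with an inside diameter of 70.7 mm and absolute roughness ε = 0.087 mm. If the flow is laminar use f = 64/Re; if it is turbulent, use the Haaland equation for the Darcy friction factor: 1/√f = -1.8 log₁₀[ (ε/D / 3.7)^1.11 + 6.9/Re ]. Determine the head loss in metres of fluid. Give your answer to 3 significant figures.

h_f ≈ 4.93×10^-4 m

Q = 0.102 L/s = 0.102/1000 = 0.000102 m³/s.
Cross-sectional area A = πD²/4 = π(0.0707)²/4 = 0.003926 m²; mean velocity V = Q/A = 0.000102/0.003926 = 0.02598 m/s.
Reynolds number Re = ρVD/μ = 1830 · 0.02598 · 0.0707 / 0.0035 = 960.4.
Re < 2300 → laminar flow, so f = 64/Re = 64/960.4 = 0.06664 (the turbulent correlation is not needed).
Darcy-Weisbach: ΔP = f(L/D)(ρV²/2) = 0.06664·(15.2/0.0707)·(1830·0.02598²/2) = 0.06664·215·0.6177 = 8.849 Pa.
Head loss h_f = ΔP/(ρg) = 8.849/(1830·9.81) = 4.93×10^-4 m.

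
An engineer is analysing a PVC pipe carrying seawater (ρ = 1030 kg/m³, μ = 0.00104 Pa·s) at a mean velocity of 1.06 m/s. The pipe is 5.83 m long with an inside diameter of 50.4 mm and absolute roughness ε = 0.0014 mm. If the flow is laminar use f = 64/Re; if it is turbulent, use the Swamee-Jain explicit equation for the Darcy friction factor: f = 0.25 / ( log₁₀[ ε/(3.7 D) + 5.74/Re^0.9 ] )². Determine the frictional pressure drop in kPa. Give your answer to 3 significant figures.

Reynolds number Re = ρVD/μ = 1030 · 1.06 · 0.0504 / 0.00104 = 5.291e+04.
Re > 4000 → turbulent. Relative roughness ε/D = 1.4e-06/0.0504 = 2.78e-05. Swamee-Jain: f = 0.25/(log₁₀[2.78e-05/3.7 + 5.74/5.291e+04^0.9])² = 0.25/(log₁₀[7.51e-06 + 0.000322])² = 0.25/(-3.482)² = 0.02062.
Darcy-Weisbach: ΔP = f(L/D)(ρV²/2) = 0.02062·(5.83/0.0504)·(1030·1.06²/2) = 0.02062·115.7·578.7 = 1380 Pa.
ΔP = 1380 Pa = 1.38 kPa.

ΔP ≈ 1.38 kPa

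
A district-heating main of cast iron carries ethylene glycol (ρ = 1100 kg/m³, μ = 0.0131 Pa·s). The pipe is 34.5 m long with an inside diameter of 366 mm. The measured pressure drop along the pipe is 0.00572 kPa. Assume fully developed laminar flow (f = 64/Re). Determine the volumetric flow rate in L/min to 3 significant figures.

For laminar flow, f = 64/Re with Re = ρVD/μ, so Darcy-Weisbach reduces to ΔP = 32μLV/D². Solving for V: V = ΔP·D²/(32μL) = 5.72·(0.366)²/(32·0.0131·34.5) = 0.05298 m/s.
Check: Re = ρVD/μ = 1100·0.05298·0.366/0.0131 = 1628 < 2300, so the laminar assumption holds.
Q = V·A = 0.05298·(π/4·0.366²) = 0.005574 m³/s = 334 L/min.

Q ≈ 334 L/min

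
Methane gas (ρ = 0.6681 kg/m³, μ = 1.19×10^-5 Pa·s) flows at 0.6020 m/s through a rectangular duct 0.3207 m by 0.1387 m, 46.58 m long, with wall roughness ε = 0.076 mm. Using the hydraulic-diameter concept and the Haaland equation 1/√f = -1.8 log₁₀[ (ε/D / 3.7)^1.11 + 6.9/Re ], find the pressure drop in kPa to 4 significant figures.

ΔP ≈ 0.001025 kPa

Hydraulic diameter D_h = 4A/P = 4·(0.3207·0.1387)/(2·(0.3207+0.1387)) = 0.1779/0.9188 = 0.1936 m.
Re = ρVD_h/μ = 0.6681·0.602·0.1936/1.19e-05 = 6545.
ε/D_h = 7.6e-05/0.1936 = 0.000392; Haaland gives 1/√f = -1.8 log₁₀[3.88e-05+0.00105] = 5.33, so f = 0.03519.
ΔP = f(L/D_h)(ρV²/2) = 0.03519·46.58/0.1936·0.1211 = 1.025 Pa.
ΔP = 0.001025 kPa.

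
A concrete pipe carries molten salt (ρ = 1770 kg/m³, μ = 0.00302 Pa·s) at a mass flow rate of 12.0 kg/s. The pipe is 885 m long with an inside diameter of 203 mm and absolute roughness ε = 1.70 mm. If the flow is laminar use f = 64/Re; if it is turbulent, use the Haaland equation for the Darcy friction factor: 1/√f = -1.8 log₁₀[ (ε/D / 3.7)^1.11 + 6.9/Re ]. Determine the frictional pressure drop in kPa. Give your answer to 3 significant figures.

A = πD²/4 = π(0.203)²/4 = 0.03237 m²; mean velocity V = ṁ/(ρA) = 12/(1770 · 0.03237) = 0.2095 m/s.
Reynolds number Re = ρVD/μ = 1770 · 0.2095 · 0.203 / 0.00302 = 2.492e+04.
Re > 4000 → turbulent. Relative roughness ε/D = 0.0017/0.203 = 0.00837. Haaland: 1/√f = -1.8 log₁₀[(0.00837/3.7)^1.11 + 6.9/2.492e+04] = -1.8 log₁₀[0.00116 + 0.000277] = 5.118, so f = 0.03818.
Darcy-Weisbach: ΔP = f(L/D)(ρV²/2) = 0.03818·(885/0.203)·(1770·0.2095²/2) = 0.03818·4360·38.83 = 6464 Pa.
ΔP = 6464 Pa = 6.46 kPa.

ΔP ≈ 6.46 kPa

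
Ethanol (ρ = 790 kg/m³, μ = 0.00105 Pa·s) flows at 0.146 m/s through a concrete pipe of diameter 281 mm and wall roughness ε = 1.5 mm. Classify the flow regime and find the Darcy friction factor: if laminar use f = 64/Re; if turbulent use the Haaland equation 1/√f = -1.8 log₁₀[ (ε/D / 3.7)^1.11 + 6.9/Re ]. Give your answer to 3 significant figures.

Re = ρVD/μ = 790·0.146·0.281/0.00105 = 3.087e+04.
Re > 4000 → turbulent. ε/D = 0.0015/0.281 = 0.00534; Haaland: 1/√f = -1.8 log₁₀[0.000703 + 0.000224] = 5.46, so f = 0.03354.

f ≈ 0.0335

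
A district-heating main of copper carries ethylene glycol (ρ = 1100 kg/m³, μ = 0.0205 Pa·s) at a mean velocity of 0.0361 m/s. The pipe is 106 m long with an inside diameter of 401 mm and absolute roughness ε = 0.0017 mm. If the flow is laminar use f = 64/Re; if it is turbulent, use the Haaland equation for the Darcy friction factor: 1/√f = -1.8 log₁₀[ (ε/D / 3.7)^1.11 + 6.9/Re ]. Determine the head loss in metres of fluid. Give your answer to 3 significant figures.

Reynolds number Re = ρVD/μ = 1100 · 0.0361 · 0.401 / 0.0205 = 776.8.
Re < 2300 → laminar flow, so f = 64/Re = 64/776.8 = 0.08239 (the turbulent correlation is not needed).
Darcy-Weisbach: ΔP = f(L/D)(ρV²/2) = 0.08239·(106/0.401)·(1100·0.0361²/2) = 0.08239·264.3·0.7168 = 15.61 Pa.
Head loss h_f = ΔP/(ρg) = 15.61/(1100·9.81) = 0.00145 m.

h_f ≈ 0.00145 m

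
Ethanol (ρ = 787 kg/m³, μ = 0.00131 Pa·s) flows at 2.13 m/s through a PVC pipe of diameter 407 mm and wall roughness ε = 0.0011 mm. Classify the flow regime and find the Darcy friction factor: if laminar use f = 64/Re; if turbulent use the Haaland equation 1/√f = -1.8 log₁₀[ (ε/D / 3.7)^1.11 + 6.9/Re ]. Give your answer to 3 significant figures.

Re = ρVD/μ = 787·2.13·0.407/0.00131 = 5.208e+05.
Re > 4000 → turbulent. ε/D = 1.1e-06/0.407 = 2.7e-06; Haaland: 1/√f = -1.8 log₁₀[1.54e-07 + 1.32e-05] = 8.771, so f = 0.013.

f ≈ 0.0130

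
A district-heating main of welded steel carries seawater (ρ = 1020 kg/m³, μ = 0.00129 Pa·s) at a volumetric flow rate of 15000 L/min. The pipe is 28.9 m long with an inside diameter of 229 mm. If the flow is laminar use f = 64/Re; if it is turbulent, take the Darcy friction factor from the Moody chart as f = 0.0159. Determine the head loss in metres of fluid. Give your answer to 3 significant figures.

h_f ≈ 3.77 m

Q = 15000 L/min = 15000/60000 = 0.25 m³/s.
Cross-sectional area A = πD²/4 = π(0.229)²/4 = 0.04119 m²; mean velocity V = Q/A = 0.25/0.04119 = 6.07 m/s.
Reynolds number Re = ρVD/μ = 1020 · 6.07 · 0.229 / 0.00129 = 1.099e+06.
Re > 4000 → turbulent; use the Moody-chart value f = 0.0159.
Darcy-Weisbach: ΔP = f(L/D)(ρV²/2) = 0.0159·(28.9/0.229)·(1020·6.07²/2) = 0.0159·126.2·1.879e+04 = 3.77e+04 Pa.
Head loss h_f = ΔP/(ρg) = 3.77e+04/(1020·9.81) = 3.77 m.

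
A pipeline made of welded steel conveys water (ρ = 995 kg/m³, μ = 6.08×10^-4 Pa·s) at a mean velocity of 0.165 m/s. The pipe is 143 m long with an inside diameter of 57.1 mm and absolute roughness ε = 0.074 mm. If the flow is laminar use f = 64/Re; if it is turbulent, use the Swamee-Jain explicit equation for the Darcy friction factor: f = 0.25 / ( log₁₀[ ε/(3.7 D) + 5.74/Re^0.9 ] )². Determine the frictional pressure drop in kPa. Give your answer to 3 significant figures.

ΔP ≈ 1.02 kPa

Reynolds number Re = ρVD/μ = 995 · 0.165 · 0.0571 / 0.000608 = 1.542e+04.
Re > 4000 → turbulent. Relative roughness ε/D = 7.4e-05/0.0571 = 0.0013. Swamee-Jain: f = 0.25/(log₁₀[0.0013/3.7 + 5.74/1.542e+04^0.9])² = 0.25/(log₁₀[0.00035 + 0.000977])² = 0.25/(-2.877)² = 0.0302.
Darcy-Weisbach: ΔP = f(L/D)(ρV²/2) = 0.0302·(143/0.0571)·(995·0.165²/2) = 0.0302·2504·13.54 = 1024 Pa.
ΔP = 1024 Pa = 1.02 kPa.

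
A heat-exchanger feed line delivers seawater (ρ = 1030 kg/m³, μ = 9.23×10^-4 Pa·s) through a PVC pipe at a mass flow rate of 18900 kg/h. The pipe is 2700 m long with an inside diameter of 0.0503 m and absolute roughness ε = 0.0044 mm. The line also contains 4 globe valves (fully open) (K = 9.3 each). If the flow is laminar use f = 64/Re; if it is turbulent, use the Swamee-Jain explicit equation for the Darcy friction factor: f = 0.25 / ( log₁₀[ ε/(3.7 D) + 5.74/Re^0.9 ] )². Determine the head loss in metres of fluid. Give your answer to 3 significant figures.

ṁ = 18900 kg/h = 18900/3600 = 5.25 kg/s.
A = πD²/4 = π(0.0503)²/4 = 0.001987 m²; mean velocity V = ṁ/(ρA) = 5.25/(1030 · 0.001987) = 2.565 m/s.
Reynolds number Re = ρVD/μ = 1030 · 2.565 · 0.0503 / 0.000923 = 1.44e+05.
Re > 4000 → turbulent. Relative roughness ε/D = 4.4e-06/0.0503 = 8.75e-05. Swamee-Jain: f = 0.25/(log₁₀[8.75e-05/3.7 + 5.74/1.44e+05^0.9])² = 0.25/(log₁₀[2.36e-05 + 0.000131])² = 0.25/(-3.811)² = 0.01721.
Total minor-loss coefficient ΣK = 4·9.3 = 37.2.
ΔP = [f·L/D + ΣK]·(ρV²/2) = [0.01721·2700/0.0503 + 37.2]·(1030·2.565²/2) = [923.8 + 37.2]·3388 = 3.256e+06 Pa.
Head loss h_f = ΔP/(ρg) = 3.256e+06/(1030·9.81) = 322 m.

h_f ≈ 322 m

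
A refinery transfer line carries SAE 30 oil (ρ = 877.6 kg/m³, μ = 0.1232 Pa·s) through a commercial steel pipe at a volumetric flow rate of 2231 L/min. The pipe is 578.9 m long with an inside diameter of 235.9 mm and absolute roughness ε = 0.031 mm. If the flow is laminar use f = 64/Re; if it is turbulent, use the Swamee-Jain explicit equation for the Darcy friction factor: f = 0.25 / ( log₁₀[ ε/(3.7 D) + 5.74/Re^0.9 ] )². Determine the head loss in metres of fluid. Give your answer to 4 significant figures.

Q = 2231 L/min = 2231/60000 = 0.03718 m³/s.
Cross-sectional area A = πD²/4 = π(0.2359)²/4 = 0.04371 m²; mean velocity V = Q/A = 0.03718/0.04371 = 0.8508 m/s.
Reynolds number Re = ρVD/μ = 877.6 · 0.8508 · 0.2359 / 0.123 = 1430.
Re < 2300 → laminar flow, so f = 64/Re = 64/1430 = 0.04477 (the turbulent correlation is not needed).
Darcy-Weisbach: ΔP = f(L/D)(ρV²/2) = 0.04477·(578.9/0.2359)·(877.6·0.8508²/2) = 0.04477·2454·317.6 = 3.489e+04 Pa.
Head loss h_f = ΔP/(ρg) = 3.489e+04/(877.6·9.81) = 4.053 m.

h_f ≈ 4.053 m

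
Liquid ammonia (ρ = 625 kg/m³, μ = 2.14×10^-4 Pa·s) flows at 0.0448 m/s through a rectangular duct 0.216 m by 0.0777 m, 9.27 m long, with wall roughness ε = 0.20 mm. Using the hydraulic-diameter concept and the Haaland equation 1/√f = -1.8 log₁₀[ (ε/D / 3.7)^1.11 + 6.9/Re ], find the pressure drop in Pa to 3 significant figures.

Hydraulic diameter D_h = 4A/P = 4·(0.216·0.0777)/(2·(0.216+0.0777)) = 0.06713/0.5874 = 0.1143 m.
Re = ρVD_h/μ = 625·0.0448·0.1143/0.000214 = 1.495e+04.
ε/D_h = 0.0002/0.1143 = 0.00175; Haaland gives 1/√f = -1.8 log₁₀[0.000204+0.000461] = 5.719, so f = 0.03058.
ΔP = f(L/D_h)(ρV²/2) = 0.03058·9.27/0.1143·0.6272 = 1.556 Pa.

ΔP ≈ 1.56 Pa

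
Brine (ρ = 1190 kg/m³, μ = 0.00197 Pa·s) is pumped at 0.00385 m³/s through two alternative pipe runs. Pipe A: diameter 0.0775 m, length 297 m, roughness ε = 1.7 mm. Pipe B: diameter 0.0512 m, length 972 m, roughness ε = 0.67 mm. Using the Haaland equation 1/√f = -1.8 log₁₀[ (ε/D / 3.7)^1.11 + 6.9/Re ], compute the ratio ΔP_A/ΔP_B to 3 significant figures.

Pipe A: V = Q/A = 0.00385/0.004717 = 0.8161 m/s; Re = 3.821e+04; ε/D = 0.0219; Haaland → f = 0.05145; ΔP_A = f(L/D)(ρV²/2) = 7.814e+04 Pa.
Pipe B: V = Q/A = 0.00385/0.002059 = 1.87 m/s; Re = 5.783e+04; ε/D = 0.0131; Haaland → f = 0.04251; ΔP_B = f(L/D)(ρV²/2) = 1.679e+06 Pa.
ΔP_A/ΔP_B = 7.814e+04/1.679e+06 = 0.0465.

ΔP_A/ΔP_B ≈ 0.0465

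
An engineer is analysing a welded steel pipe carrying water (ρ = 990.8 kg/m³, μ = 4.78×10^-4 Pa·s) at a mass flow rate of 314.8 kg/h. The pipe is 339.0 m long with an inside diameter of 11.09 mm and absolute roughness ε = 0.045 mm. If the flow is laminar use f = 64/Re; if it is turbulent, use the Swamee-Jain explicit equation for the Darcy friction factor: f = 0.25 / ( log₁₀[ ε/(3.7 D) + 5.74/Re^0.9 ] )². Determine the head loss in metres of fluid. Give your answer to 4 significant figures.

ṁ = 314.8 kg/h = 314.8/3600 = 0.08744 kg/s.
A = πD²/4 = π(0.01109)²/4 = 9.659e-05 m²; mean velocity V = ṁ/(ρA) = 0.08744/(990.8 · 9.659e-05) = 0.9137 m/s.
Reynolds number Re = ρVD/μ = 990.8 · 0.9137 · 0.01109 / 0.000478 = 2.1e+04.
Re > 4000 → turbulent. Relative roughness ε/D = 4.5e-05/0.01109 = 0.00406. Swamee-Jain: f = 0.25/(log₁₀[0.00406/3.7 + 5.74/2.1e+04^0.9])² = 0.25/(log₁₀[0.0011 + 0.000739])² = 0.25/(-2.736)² = 0.03339.
Darcy-Weisbach: ΔP = f(L/D)(ρV²/2) = 0.03339·(339/0.01109)·(990.8·0.9137²/2) = 0.03339·3.057e+04·413.6 = 4.222e+05 Pa.
Head loss h_f = ΔP/(ρg) = 4.222e+05/(990.8·9.81) = 43.43 m.

h_f ≈ 43.43 m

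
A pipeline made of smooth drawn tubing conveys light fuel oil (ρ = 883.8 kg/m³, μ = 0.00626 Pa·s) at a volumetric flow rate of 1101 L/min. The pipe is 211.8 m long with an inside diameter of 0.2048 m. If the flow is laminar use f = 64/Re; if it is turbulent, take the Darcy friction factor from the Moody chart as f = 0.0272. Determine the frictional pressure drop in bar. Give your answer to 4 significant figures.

ΔP ≈ 0.03857 bar

Q = 1101 L/min = 1101/60000 = 0.01835 m³/s.
Cross-sectional area A = πD²/4 = π(0.2048)²/4 = 0.03294 m²; mean velocity V = Q/A = 0.01835/0.03294 = 0.557 m/s.
Reynolds number Re = ρVD/μ = 883.8 · 0.557 · 0.2048 / 0.00626 = 1.611e+04.
Re > 4000 → turbulent; use the Moody-chart value f = 0.0272.
Darcy-Weisbach: ΔP = f(L/D)(ρV²/2) = 0.0272·(211.8/0.2048)·(883.8·0.557²/2) = 0.0272·1034·137.1 = 3857 Pa.
ΔP = 3857 Pa = 0.03857 bar.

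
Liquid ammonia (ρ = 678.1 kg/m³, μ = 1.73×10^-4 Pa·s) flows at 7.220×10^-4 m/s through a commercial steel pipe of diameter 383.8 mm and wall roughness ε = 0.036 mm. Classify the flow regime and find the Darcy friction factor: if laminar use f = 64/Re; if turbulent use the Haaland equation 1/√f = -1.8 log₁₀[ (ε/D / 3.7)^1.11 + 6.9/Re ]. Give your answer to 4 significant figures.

f ≈ 0.05892

Re = ρVD/μ = 678.1·0.000722·0.3838/0.000173 = 1086.
Re < 2300 → laminar, so f = 64/Re = 0.05892 (roughness is irrelevant in laminar flow).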